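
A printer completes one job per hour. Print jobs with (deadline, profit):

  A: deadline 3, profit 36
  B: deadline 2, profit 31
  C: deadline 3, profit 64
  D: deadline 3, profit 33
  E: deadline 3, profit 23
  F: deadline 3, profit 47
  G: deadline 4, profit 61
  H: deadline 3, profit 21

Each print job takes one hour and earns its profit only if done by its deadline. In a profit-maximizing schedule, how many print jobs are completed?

Sort by profit descending; place each in the latest free slot ≤ its deadline.
Profit order: C=64 G=61 F=47 A=36 D=33 B=31 E=23 H=21
Assign: C→slot 3, G→slot 4, F→slot 2, A→slot 1, D skipped, B skipped, E skipped, H skipped.
Slots: [1:A] [2:F] [3:C] [4:G]
4 of 8 scheduled.

4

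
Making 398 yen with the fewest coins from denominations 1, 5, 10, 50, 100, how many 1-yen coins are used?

Use the largest denomination that fits, subtract, and repeat.
398 − 3×100→98 − 1×50→48 − 4×10→8 − 1×5→3 − 3×1→0
Count of 1: 3

3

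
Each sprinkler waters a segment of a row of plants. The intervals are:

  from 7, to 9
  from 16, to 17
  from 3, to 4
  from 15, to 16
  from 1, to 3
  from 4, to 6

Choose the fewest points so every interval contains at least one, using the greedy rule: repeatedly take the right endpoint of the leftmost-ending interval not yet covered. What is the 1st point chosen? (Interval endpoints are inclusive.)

3

Sort by right endpoint; whenever an interval is uncovered, place a point at its right end.
By right end: [1,3]  [3,4]  [4,6]  [7,9]  [15,16]  [16,17]
[1,3] uncovered → point at 3; [4,6] uncovered → point at 6; [7,9] uncovered → point at 9; [15,16] uncovered → point at 16.
Points: 3, 6, 9, 16 (4 total).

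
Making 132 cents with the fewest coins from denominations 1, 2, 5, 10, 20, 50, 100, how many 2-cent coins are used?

132 − 1×100→32 − 1×20→12 − 1×10→2 − 1×2→0
Count of 2: 1

1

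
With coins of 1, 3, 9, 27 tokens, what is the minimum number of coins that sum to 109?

Use the largest denomination that fits, subtract, and repeat.
109 = 4×27 + 1×1
Total coins = 4 + 1 = 5

5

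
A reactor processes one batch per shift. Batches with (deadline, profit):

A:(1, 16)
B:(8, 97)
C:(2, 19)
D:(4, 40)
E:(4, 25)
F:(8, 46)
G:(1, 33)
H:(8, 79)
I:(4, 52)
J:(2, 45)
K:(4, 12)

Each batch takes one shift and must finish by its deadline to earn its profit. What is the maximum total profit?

By profit: B(d8,97), H(d8,79), I(d4,52), F(d8,46), J(d2,45), D(d4,40), G(d1,33), E(d4,25), C(d2,19), A(d1,16), K(d4,12)
B→slot 8; H→slot 7; I→slot 4; F→slot 6; J→slot 2; D→slot 3; G→slot 1; E skipped; C skipped; A skipped; K skipped.
Profit = 33 + 45 + 40 + 52 + 46 + 79 + 97 = 392

392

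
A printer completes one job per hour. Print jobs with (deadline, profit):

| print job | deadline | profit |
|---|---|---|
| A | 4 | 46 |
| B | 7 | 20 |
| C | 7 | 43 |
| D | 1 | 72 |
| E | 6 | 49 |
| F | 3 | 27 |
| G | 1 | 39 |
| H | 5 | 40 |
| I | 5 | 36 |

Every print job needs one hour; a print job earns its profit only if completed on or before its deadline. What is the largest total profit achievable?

Sort by profit descending; place each in the latest free slot ≤ its deadline.
Profit order: D=72 E=49 A=46 C=43 H=40 G=39 I=36 F=27 B=20
Assign: D→slot 1, E→slot 6, A→slot 4, C→slot 7, H→slot 5, G skipped, I→slot 3, F→slot 2, B skipped.
Slots: [1:D] [2:F] [3:I] [4:A] [5:H] [6:E] [7:C]
Profit = 72 + 27 + 36 + 46 + 40 + 49 + 43 = 313

313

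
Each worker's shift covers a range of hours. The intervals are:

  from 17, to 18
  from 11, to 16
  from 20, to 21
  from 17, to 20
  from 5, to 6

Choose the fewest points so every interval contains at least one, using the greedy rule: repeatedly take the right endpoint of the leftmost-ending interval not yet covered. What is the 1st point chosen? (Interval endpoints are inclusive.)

6

Process intervals by earliest right end; each time one isn't hit yet, stab at its right endpoint.
Sorted: [5,6] [11,16] [17,18] [17,20] [20,21]
{[5,6]} hit by 6; {[11,16]} hit by 16; {[17,18],[17,20]} hit by 18; {[20,21]} hit by 21.
Points: 6, 16, 18, 21 (4 total).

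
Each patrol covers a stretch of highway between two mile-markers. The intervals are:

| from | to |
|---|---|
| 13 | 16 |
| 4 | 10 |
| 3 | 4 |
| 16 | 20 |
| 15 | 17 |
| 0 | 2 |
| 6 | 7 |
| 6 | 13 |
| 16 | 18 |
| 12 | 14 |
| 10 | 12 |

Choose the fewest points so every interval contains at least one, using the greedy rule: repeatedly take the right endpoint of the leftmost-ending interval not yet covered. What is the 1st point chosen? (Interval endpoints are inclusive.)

2

Process intervals by earliest right end; each time one isn't hit yet, stab at its right endpoint.
By right end: [0,2]  [3,4]  [6,7]  [4,10]  [10,12]  [6,13]  [12,14]  [13,16]  [15,17]  [16,18]  [16,20]
[0,2] uncovered → point at 2; [3,4] uncovered → point at 4; [6,7] uncovered → point at 7; [10,12] uncovered → point at 12; [13,16] uncovered → point at 16.
Points: 2, 4, 7, 12, 16 (5 total).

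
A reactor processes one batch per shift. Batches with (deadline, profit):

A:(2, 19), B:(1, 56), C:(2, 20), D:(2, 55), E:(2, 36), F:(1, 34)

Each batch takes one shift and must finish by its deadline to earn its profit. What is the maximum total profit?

By profit: B(d1,56), D(d2,55), E(d2,36), F(d1,34), C(d2,20), A(d2,19)
B→slot 1; D→slot 2; E skipped; F skipped; C skipped; A skipped.
Profit = 56 + 55 = 111

111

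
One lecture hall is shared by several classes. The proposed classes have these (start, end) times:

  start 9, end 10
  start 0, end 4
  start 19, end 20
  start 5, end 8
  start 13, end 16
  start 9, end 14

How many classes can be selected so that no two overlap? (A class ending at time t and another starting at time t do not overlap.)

Order by finish time; keep every interval that doesn't clash with the previous kept one.
By end time: (0,4), (5,8), (9,10), (9,14), (13,16), (19,20).
Pick (0,4); next start ≥ 4 → (5,8); next start ≥ 8 → (9,10); next start ≥ 10 → (13,16); next start ≥ 16 → (19,20).
Selected 5 classes.

5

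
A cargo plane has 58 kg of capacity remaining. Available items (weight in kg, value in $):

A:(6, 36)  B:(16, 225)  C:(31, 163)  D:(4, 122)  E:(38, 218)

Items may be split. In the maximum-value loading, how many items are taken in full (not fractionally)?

3

Greedy by value/weight ratio, highest first.
Order: D (122/4=30.50) > B (225/16=14.06) > A (36/6=6.00) > E (218/38=5.74) > C (163/31=5.26)
Fill: take D (4 @ 122) → take B (16 @ 225) → take A (6 @ 36) → take 32/38 of E → 183.58; 58/58 used.
3 item(s) taken whole; one partial (take 32/38 of E).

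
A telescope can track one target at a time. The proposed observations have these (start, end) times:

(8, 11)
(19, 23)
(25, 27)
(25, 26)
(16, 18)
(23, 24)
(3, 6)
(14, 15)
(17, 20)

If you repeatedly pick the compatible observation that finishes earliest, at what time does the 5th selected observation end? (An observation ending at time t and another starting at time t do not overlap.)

23

Sorted by end: (3,6)  (8,11)  (14,15)  (16,18)  (17,20)  (19,23)  (23,24)  (25,26)  (25,27)
take (3,6); take (8,11); take (14,15); take (16,18); take (19,23); take (23,24); take (25,26); skip (25,27).
Selected: (3,6) (8,11) (14,15) (16,18) (19,23) (23,24) (25,26)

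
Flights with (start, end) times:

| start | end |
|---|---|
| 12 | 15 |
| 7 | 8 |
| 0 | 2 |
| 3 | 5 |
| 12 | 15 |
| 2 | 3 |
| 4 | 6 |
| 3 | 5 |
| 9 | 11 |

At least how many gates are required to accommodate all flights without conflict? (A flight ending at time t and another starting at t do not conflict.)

3

Count concurrent intervals with a sweep; the peak is the room count.
Events (time:±→running): 0:+→1 2:-→0 2:+→1 3:-→0 3:+→1 3:+→2 4:+→3 … peak 3.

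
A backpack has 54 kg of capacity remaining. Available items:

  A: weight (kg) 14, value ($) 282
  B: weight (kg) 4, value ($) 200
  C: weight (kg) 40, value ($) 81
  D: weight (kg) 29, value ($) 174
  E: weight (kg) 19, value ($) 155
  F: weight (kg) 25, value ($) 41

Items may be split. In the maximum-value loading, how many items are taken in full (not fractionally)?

3

Greedy by value/weight ratio, highest first.
Ratios (sorted): B 50.00, A 20.14, E 8.16, D 6.00, C 2.02, F 1.64
take B (4 @ 200); take A (14 @ 282); take E (19 @ 155); take 17/29 of D → 102.00. Capacity used 54/54.
3 item(s) taken whole; one partial (take 17/29 of D).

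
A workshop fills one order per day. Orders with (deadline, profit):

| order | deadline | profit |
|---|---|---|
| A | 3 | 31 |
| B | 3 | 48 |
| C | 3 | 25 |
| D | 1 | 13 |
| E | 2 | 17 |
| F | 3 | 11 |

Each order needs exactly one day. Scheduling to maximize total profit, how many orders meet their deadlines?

Profit order: B=48 A=31 C=25 E=17 D=13 F=11
Assign: B→slot 3, A→slot 2, C→slot 1, E skipped, D skipped, F skipped.
Slots: [1:C] [2:A] [3:B]
3 of 6 scheduled.

3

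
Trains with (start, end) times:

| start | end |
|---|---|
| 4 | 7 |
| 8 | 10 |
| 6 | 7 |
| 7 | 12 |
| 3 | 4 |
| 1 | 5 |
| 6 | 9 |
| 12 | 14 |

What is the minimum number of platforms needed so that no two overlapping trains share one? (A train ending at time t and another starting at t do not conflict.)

The answer is the maximum number of intervals overlapping at any instant.
Events (time:±→running): 1:+→1 3:+→2 4:-→1 4:+→2 5:-→1 6:+→2 6:+→3 … peak 3.

3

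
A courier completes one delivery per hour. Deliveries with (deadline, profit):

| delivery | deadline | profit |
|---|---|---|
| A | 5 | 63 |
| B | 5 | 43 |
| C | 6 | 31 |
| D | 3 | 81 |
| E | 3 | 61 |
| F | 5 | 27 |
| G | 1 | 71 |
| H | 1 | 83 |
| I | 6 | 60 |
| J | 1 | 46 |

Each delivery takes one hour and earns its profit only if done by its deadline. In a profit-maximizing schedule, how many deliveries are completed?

6

Sort by profit descending; place each in the latest free slot ≤ its deadline.
Profit order: H=83 D=81 G=71 A=63 E=61 I=60 J=46 B=43 C=31 F=27
Assign: H→slot 1, D→slot 3, G skipped, A→slot 5, E→slot 2, I→slot 6, J skipped, B→slot 4, C skipped, F skipped.
Slots: [1:H] [2:E] [3:D] [4:B] [5:A] [6:I]
6 of 10 scheduled.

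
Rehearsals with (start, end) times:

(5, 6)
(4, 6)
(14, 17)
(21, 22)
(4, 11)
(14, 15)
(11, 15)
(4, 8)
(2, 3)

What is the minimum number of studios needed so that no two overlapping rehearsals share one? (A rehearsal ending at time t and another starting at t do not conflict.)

The answer is the maximum number of intervals overlapping at any instant.
Events (time:±→running): 2:+→1 3:-→0 4:+→1 4:+→2 4:+→3 5:+→4 … peak 4.

4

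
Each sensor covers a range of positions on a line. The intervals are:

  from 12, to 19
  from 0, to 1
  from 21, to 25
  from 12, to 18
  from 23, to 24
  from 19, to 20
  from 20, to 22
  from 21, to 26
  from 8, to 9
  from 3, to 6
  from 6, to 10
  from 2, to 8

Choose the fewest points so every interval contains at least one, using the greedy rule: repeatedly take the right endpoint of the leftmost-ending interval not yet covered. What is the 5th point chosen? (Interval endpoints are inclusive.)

Sorted: [0,1] [3,6] [2,8] [8,9] [6,10] [12,18] [12,19] [19,20] [20,22] [23,24] [21,25] [21,26]
{[0,1]} hit by 1; {[3,6],[2,8]} hit by 6; {[8,9],[6,10]} hit by 9; {[12,18],[12,19]} hit by 18; {[19,20],[20,22]} hit by 20; {[23,24],[21,25],[21,26]} hit by 24.
Points: 1, 6, 9, 18, 20, 24 (6 total).

20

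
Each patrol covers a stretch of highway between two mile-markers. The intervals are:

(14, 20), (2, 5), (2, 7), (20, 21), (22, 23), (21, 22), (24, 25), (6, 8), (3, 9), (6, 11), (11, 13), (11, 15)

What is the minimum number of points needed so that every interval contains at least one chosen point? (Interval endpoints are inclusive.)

6

Sort by right endpoint; whenever an interval is uncovered, place a point at its right end.
By right end: [2,5]  [2,7]  [6,8]  [3,9]  [6,11]  [11,13]  [11,15]  [14,20]  [20,21]  [21,22]  [22,23]  [24,25]
[2,5] uncovered → point at 5; [6,8] uncovered → point at 8; [11,13] uncovered → point at 13; [14,20] uncovered → point at 20; [21,22] uncovered → point at 22; [24,25] uncovered → point at 25.
Points: 5, 8, 13, 20, 22, 25 (6 total).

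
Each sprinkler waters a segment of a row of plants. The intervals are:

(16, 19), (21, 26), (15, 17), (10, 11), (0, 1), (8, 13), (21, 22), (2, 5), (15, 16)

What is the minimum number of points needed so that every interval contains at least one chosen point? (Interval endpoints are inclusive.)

5

Sort by right endpoint; whenever an interval is uncovered, place a point at its right end.
Sorted: [0,1] [2,5] [10,11] [8,13] [15,16] [15,17] [16,19] [21,22] [21,26]
{[0,1]} hit by 1; {[2,5]} hit by 5; {[10,11],[8,13]} hit by 11; {[15,16],[15,17],[16,19]} hit by 16; {[21,22],[21,26]} hit by 22.
Points: 1, 5, 11, 16, 22 (5 total).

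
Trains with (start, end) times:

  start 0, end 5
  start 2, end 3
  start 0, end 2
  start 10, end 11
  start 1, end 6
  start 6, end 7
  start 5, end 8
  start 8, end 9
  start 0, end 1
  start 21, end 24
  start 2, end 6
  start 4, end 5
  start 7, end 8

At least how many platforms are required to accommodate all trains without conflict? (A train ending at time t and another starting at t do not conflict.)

4

The answer is the maximum number of intervals overlapping at any instant.
starts: [0, 0, 0, 1, 2, 2, 4, 5, 6, 7, 8, 10, 21]
ends:   [1, 2, 3, 5, 5, 6, 6, 7, 8, 8, 9, 11, 24]
s0→1 s0→2 s0→3 e1→2 s1→3 e2→2 s2→3 s2→4  — peak 4.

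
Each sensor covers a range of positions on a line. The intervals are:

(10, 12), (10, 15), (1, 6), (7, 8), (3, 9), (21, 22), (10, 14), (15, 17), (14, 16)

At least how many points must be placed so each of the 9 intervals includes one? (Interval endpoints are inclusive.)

5

Sort by right endpoint; whenever an interval is uncovered, place a point at its right end.
Sorted: [1,6] [7,8] [3,9] [10,12] [10,14] [10,15] [14,16] [15,17] [21,22]
{[1,6]} hit by 6; {[7,8],[3,9]} hit by 8; {[10,12],[10,14],[10,15]} hit by 12; {[14,16],[15,17]} hit by 16; {[21,22]} hit by 22.
Points: 6, 8, 12, 16, 22 (5 total).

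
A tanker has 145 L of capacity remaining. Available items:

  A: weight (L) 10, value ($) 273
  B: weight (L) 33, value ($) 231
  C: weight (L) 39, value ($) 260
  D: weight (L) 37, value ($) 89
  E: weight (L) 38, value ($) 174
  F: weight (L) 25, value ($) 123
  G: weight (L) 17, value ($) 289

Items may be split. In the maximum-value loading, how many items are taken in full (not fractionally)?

Sort by value per unit weight and fill in that order.
Ratios (sorted): A 27.30, G 17.00, B 7.00, C 6.67, F 4.92, E 4.58, D 2.41
take A (10 @ 273); take G (17 @ 289); take B (33 @ 231); take C (39 @ 260); take F (25 @ 123); take 21/38 of E → 96.16. Capacity used 145/145.
5 item(s) taken whole; one partial (take 21/38 of E).

5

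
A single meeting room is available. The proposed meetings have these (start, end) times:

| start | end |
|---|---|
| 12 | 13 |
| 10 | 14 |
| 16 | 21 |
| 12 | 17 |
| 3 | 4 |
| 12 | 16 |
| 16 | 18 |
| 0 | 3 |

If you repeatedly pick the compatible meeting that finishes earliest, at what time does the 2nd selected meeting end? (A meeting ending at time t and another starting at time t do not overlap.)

Sort by end time and greedily take each interval whose start is ≥ the last chosen end.
Sorted by end: (0,3)  (3,4)  (12,13)  (10,14)  (12,16)  (12,17)  (16,18)  (16,21)
take (0,3); take (3,4); take (12,13); skip (12,16); take (16,18).
Selected: (0,3) (3,4) (12,13) (16,18)

4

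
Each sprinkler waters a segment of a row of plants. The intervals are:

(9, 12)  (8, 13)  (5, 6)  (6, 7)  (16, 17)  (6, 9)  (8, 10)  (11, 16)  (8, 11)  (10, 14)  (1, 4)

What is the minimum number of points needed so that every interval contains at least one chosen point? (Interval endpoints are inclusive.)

4

Sort by right endpoint; whenever an interval is uncovered, place a point at its right end.
Sorted: [1,4] [5,6] [6,7] [6,9] [8,10] [8,11] [9,12] [8,13] [10,14] [11,16] [16,17]
{[1,4]} hit by 4; {[5,6],[6,7],[6,9]} hit by 6; {[8,10],[8,11],[9,12],[8,13],[10,14]} hit by 10; {[11,16],[16,17]} hit by 16.
Points: 4, 6, 10, 16 (4 total).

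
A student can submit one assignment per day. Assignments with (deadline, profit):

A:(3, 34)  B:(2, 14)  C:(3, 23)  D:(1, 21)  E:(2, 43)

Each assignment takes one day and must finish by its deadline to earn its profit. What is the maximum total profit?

Sort by profit descending; place each in the latest free slot ≤ its deadline.
By profit: E(d2,43), A(d3,34), C(d3,23), D(d1,21), B(d2,14)
E→slot 2; A→slot 3; C→slot 1; D skipped; B skipped.
Profit = 23 + 43 + 34 = 100

100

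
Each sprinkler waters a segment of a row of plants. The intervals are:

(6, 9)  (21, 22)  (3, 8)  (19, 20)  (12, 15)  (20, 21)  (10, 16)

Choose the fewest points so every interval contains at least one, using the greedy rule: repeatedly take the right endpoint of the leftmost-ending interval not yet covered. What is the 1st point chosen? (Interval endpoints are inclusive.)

Process intervals by earliest right end; each time one isn't hit yet, stab at its right endpoint.
Sorted: [3,8] [6,9] [12,15] [10,16] [19,20] [20,21] [21,22]
{[3,8],[6,9]} hit by 8; {[12,15],[10,16]} hit by 15; {[19,20],[20,21]} hit by 20; {[21,22]} hit by 22.
Points: 8, 15, 20, 22 (4 total).

8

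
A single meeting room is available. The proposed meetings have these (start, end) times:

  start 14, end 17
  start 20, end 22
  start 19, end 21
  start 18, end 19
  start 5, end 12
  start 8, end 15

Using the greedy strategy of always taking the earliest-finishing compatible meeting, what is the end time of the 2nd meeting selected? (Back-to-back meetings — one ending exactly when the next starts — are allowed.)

17

Order by finish time; keep every interval that doesn't clash with the previous kept one.
Sorted by end: (5,12)  (8,15)  (14,17)  (18,19)  (19,21)  (20,22)
take (5,12); take (14,17); take (18,19); take (19,21).
Selected: (5,12) (14,17) (18,19) (19,21)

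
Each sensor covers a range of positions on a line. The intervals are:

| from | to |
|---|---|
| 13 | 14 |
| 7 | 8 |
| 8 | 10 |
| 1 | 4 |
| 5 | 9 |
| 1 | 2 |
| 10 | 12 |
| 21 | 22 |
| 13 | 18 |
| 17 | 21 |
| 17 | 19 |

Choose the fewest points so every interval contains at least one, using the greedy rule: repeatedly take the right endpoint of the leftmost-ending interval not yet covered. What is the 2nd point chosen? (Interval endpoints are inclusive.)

Sort by right endpoint; whenever an interval is uncovered, place a point at its right end.
By right end: [1,2]  [1,4]  [7,8]  [5,9]  [8,10]  [10,12]  [13,14]  [13,18]  [17,19]  [17,21]  [21,22]
[1,2] uncovered → point at 2; [7,8] uncovered → point at 8; [10,12] uncovered → point at 12; [13,14] uncovered → point at 14; [17,19] uncovered → point at 19; [21,22] uncovered → point at 22.
Points: 2, 8, 12, 14, 19, 22 (6 total).

8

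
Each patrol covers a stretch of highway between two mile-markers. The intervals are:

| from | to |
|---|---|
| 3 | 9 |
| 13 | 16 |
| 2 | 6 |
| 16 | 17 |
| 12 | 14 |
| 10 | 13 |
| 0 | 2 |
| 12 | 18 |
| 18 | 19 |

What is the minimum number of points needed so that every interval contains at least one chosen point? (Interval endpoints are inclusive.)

Sort by right endpoint; whenever an interval is uncovered, place a point at its right end.
Sorted: [0,2] [2,6] [3,9] [10,13] [12,14] [13,16] [16,17] [12,18] [18,19]
{[0,2],[2,6]} hit by 2; {[3,9]} hit by 9; {[10,13],[12,14],[13,16]} hit by 13; {[16,17],[12,18]} hit by 17; {[18,19]} hit by 19.
Points: 2, 9, 13, 17, 19 (5 total).

5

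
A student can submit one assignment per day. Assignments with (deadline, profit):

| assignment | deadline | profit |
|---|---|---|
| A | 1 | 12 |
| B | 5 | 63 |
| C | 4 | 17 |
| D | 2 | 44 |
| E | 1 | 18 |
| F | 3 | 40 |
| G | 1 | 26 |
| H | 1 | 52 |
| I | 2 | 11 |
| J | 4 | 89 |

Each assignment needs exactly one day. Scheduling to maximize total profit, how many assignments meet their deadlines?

Sort by profit descending; place each in the latest free slot ≤ its deadline.
Profit order: J=89 B=63 H=52 D=44 F=40 G=26 E=18 C=17 A=12 I=11
Assign: J→slot 4, B→slot 5, H→slot 1, D→slot 2, F→slot 3, G skipped, E skipped, C skipped, A skipped, I skipped.
Slots: [1:H] [2:D] [3:F] [4:J] [5:B]
5 of 10 scheduled.

5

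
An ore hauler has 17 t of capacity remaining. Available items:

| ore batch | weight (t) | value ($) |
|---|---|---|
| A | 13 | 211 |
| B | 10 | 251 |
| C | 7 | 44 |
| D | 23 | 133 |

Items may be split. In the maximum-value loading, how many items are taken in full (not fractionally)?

Greedy by value/weight ratio, highest first.
Order: B (251/10=25.10) > A (211/13=16.23) > C (44/7=6.29) > D (133/23=5.78)
Fill: take B (10 @ 251) → take 7/13 of A → 113.62; 17/17 used.
1 item(s) taken whole; one partial (take 7/13 of A).

1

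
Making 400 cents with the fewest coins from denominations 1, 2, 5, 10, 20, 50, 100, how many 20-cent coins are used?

0

400 − 4×100→0
Count of 20: 0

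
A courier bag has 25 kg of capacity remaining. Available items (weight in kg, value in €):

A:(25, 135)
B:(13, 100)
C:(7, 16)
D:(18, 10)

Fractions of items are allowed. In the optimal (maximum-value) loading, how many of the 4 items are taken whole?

1

Order: B (100/13=7.69) > A (135/25=5.40) > C (16/7=2.29) > D (10/18=0.56)
Fill: take B (13 @ 100) → take 12/25 of A → 64.80; 25/25 used.
1 item(s) taken whole; one partial (take 12/25 of A).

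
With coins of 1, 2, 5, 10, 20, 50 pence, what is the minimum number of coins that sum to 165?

5

165 − 3×50→15 − 1×10→5 − 1×5→0
Total coins = 3 + 1 + 1 = 5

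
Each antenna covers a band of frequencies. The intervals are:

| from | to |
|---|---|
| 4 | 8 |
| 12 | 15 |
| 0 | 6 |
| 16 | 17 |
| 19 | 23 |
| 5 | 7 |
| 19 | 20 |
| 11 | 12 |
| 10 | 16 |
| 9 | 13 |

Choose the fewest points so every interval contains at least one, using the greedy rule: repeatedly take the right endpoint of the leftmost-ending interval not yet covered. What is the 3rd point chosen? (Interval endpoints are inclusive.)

17

Sorted: [0,6] [5,7] [4,8] [11,12] [9,13] [12,15] [10,16] [16,17] [19,20] [19,23]
{[0,6],[5,7],[4,8]} hit by 6; {[11,12],[9,13],[12,15],[10,16]} hit by 12; {[16,17]} hit by 17; {[19,20],[19,23]} hit by 20.
Points: 6, 12, 17, 20 (4 total).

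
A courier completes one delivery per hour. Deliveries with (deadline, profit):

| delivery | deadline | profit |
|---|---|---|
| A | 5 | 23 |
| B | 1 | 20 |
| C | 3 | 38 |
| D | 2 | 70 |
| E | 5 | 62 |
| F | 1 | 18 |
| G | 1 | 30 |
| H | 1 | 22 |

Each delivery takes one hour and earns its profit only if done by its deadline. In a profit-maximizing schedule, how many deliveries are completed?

5

Sort by profit descending; place each in the latest free slot ≤ its deadline.
By profit: D(d2,70), E(d5,62), C(d3,38), G(d1,30), A(d5,23), H(d1,22), B(d1,20), F(d1,18)
D→slot 2; E→slot 5; C→slot 3; G→slot 1; A→slot 4; H skipped; B skipped; F skipped.
5 of 8 scheduled.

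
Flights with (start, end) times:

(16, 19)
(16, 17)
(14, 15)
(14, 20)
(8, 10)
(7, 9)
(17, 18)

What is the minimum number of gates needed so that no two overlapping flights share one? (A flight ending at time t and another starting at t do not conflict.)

Count concurrent intervals with a sweep; the peak is the room count.
starts: [7, 8, 14, 14, 16, 16, 17]
ends:   [9, 10, 15, 17, 18, 19, 20]
s7→1 s8→2 e9→1 e10→0 s14→1 s14→2 e15→1 s16→2 s16→3  — peak 3.

3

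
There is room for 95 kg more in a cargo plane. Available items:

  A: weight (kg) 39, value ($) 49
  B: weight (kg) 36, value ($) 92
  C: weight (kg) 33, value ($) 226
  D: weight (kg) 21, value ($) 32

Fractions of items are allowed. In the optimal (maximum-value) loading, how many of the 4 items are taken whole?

Greedy by value/weight ratio, highest first.
Order: C (226/33=6.85) > B (92/36=2.56) > D (32/21=1.52) > A (49/39=1.26)
Fill: take C (33 @ 226) → take B (36 @ 92) → take D (21 @ 32) → take 5/39 of A → 6.28; 95/95 used.
3 item(s) taken whole; one partial (take 5/39 of A).

3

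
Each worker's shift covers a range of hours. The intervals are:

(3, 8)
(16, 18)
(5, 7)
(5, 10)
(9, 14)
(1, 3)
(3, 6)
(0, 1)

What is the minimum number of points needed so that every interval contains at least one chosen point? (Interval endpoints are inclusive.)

4

By right end: [0,1]  [1,3]  [3,6]  [5,7]  [3,8]  [5,10]  [9,14]  [16,18]
[0,1] uncovered → point at 1; [3,6] uncovered → point at 6; [9,14] uncovered → point at 14; [16,18] uncovered → point at 18.
Points: 1, 6, 14, 18 (4 total).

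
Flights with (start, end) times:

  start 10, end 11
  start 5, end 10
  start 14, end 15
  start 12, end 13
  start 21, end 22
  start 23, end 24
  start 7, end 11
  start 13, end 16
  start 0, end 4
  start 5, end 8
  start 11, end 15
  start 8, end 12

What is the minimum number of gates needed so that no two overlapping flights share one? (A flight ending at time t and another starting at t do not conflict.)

3

The answer is the maximum number of intervals overlapping at any instant.
Events (time:±→running): 0:+→1 4:-→0 5:+→1 5:+→2 7:+→3 … peak 3.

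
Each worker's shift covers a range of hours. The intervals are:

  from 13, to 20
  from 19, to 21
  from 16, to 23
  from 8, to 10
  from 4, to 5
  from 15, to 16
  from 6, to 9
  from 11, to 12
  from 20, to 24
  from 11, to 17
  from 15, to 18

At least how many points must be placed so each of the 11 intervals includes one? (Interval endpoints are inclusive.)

5

Process intervals by earliest right end; each time one isn't hit yet, stab at its right endpoint.
By right end: [4,5]  [6,9]  [8,10]  [11,12]  [15,16]  [11,17]  [15,18]  [13,20]  [19,21]  [16,23]  [20,24]
[4,5] uncovered → point at 5; [6,9] uncovered → point at 9; [11,12] uncovered → point at 12; [15,16] uncovered → point at 16; [19,21] uncovered → point at 21.
Points: 5, 9, 12, 16, 21 (5 total).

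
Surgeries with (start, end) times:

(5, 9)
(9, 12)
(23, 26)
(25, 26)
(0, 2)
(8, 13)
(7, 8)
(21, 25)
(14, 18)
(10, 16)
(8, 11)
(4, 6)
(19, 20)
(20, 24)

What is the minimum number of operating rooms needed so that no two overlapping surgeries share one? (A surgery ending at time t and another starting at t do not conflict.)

The answer is the maximum number of intervals overlapping at any instant.
starts: [0, 4, 5, 7, 8, 8, 9, 10, 14, 19, 20, 21, 23, 25]
ends:   [2, 6, 8, 9, 11, 12, 13, 16, 18, 20, 24, 25, 26, 26]
s0→1 e2→0 s4→1 s5→2 e6→1 s7→2 e8→1 s8→2 s8→3 e9→2 s9→3 s10→4  — peak 4.

4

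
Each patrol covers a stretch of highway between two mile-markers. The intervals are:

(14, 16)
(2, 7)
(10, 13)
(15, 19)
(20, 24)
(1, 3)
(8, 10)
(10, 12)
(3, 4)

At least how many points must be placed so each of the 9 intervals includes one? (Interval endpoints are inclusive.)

Sort by right endpoint; whenever an interval is uncovered, place a point at its right end.
By right end: [1,3]  [3,4]  [2,7]  [8,10]  [10,12]  [10,13]  [14,16]  [15,19]  [20,24]
[1,3] uncovered → point at 3; [8,10] uncovered → point at 10; [14,16] uncovered → point at 16; [20,24] uncovered → point at 24.
Points: 3, 10, 16, 24 (4 total).

4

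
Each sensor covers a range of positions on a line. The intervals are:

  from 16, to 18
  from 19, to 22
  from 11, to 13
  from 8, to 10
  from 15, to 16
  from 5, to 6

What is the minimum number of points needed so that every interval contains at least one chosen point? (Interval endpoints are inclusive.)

5

Sort by right endpoint; whenever an interval is uncovered, place a point at its right end.
Sorted: [5,6] [8,10] [11,13] [15,16] [16,18] [19,22]
{[5,6]} hit by 6; {[8,10]} hit by 10; {[11,13]} hit by 13; {[15,16],[16,18]} hit by 16; {[19,22]} hit by 22.
Points: 6, 10, 13, 16, 22 (5 total).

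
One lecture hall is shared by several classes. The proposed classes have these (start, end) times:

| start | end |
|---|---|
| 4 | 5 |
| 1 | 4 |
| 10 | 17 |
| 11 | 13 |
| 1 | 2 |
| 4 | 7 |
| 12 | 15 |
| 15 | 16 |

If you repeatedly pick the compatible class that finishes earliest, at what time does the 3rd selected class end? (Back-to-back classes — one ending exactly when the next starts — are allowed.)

13

Sort by end time and greedily take each interval whose start is ≥ the last chosen end.
By end time: (1,2), (1,4), (4,5), (4,7), (11,13), (12,15), (15,16), (10,17).
Pick (1,2); next start ≥ 2 → (4,5); next start ≥ 5 → (11,13); next start ≥ 13 → (15,16).
Selected: (1,2) (4,5) (11,13) (15,16)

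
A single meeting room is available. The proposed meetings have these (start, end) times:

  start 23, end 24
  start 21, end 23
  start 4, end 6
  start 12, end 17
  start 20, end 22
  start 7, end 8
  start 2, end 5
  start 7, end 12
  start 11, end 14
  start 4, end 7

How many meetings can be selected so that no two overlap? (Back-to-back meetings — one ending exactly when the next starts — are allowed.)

Sorted by end: (2,5)  (4,6)  (4,7)  (7,8)  (7,12)  (11,14)  (12,17)  (20,22)  (21,23)  (23,24)
take (2,5); skip (4,7); take (7,8); take (11,14); skip (12,17); take (20,22); skip (21,23); take (23,24).
Selected 5 meetings.

5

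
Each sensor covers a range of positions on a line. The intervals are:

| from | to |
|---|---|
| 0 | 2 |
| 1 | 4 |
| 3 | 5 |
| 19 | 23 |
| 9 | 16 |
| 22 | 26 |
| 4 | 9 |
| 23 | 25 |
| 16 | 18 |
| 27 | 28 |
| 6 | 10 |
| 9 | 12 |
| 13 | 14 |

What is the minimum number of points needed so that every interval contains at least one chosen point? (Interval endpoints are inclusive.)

7

Sort by right endpoint; whenever an interval is uncovered, place a point at its right end.
Sorted: [0,2] [1,4] [3,5] [4,9] [6,10] [9,12] [13,14] [9,16] [16,18] [19,23] [23,25] [22,26] [27,28]
{[0,2],[1,4]} hit by 2; {[3,5],[4,9]} hit by 5; {[6,10],[9,12]} hit by 10; {[13,14],[9,16]} hit by 14; {[16,18]} hit by 18; {[19,23],[23,25],[22,26]} hit by 23; {[27,28]} hit by 28.
Points: 2, 5, 10, 14, 18, 23, 28 (7 total).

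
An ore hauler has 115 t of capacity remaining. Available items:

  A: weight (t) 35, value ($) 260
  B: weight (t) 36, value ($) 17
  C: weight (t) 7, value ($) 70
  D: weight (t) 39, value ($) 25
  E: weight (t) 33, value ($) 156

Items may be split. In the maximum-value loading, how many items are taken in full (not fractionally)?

Sort by value per unit weight and fill in that order.
Order: C (70/7=10.00) > A (260/35=7.43) > E (156/33=4.73) > D (25/39=0.64) > B (17/36=0.47)
Fill: take C (7 @ 70) → take A (35 @ 260) → take E (33 @ 156) → take D (39 @ 25) → take 1/36 of B → 0.47; 115/115 used.
4 item(s) taken whole; one partial (take 1/36 of B).

4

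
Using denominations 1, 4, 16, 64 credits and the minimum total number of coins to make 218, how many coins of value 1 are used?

Use the largest denomination that fits, subtract, and repeat.
218 − 3×64→26 − 1×16→10 − 2×4→2 − 2×1→0
Count of 1: 2

2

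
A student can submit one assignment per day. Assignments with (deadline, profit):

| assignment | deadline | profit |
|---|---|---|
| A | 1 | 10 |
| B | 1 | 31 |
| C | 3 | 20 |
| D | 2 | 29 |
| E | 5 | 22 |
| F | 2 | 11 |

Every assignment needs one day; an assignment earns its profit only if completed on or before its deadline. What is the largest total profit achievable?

102

Profit order: B=31 D=29 E=22 C=20 F=11 A=10
Assign: B→slot 1, D→slot 2, E→slot 5, C→slot 3, F skipped, A skipped.
Slots: [1:B] [2:D] [3:C] [5:E]
Profit = 31 + 29 + 20 + 22 = 102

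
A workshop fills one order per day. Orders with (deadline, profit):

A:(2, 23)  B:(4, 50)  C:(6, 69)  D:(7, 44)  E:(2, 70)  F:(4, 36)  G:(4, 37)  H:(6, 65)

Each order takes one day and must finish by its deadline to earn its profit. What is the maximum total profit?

By profit: E(d2,70), C(d6,69), H(d6,65), B(d4,50), D(d7,44), G(d4,37), F(d4,36), A(d2,23)
E→slot 2; C→slot 6; H→slot 5; B→slot 4; D→slot 7; G→slot 3; F→slot 1; A skipped.
Profit = 36 + 70 + 37 + 50 + 65 + 69 + 44 = 371

371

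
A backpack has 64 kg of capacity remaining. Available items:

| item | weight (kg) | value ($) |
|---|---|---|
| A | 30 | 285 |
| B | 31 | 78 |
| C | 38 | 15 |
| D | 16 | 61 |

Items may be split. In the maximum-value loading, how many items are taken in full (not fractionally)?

Ratios (sorted): A 9.50, D 3.81, B 2.52, C 0.39
take A (30 @ 285); take D (16 @ 61); take 18/31 of B → 45.29. Capacity used 64/64.
2 item(s) taken whole; one partial (take 18/31 of B).

2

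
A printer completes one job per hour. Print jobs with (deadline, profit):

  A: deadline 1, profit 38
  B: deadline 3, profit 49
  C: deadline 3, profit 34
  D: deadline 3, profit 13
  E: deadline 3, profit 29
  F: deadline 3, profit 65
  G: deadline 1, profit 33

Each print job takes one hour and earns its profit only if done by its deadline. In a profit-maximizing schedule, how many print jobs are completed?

Sort by profit descending; place each in the latest free slot ≤ its deadline.
By profit: F(d3,65), B(d3,49), A(d1,38), C(d3,34), G(d1,33), E(d3,29), D(d3,13)
F→slot 3; B→slot 2; A→slot 1; C skipped; G skipped; E skipped; D skipped.
3 of 7 scheduled.

3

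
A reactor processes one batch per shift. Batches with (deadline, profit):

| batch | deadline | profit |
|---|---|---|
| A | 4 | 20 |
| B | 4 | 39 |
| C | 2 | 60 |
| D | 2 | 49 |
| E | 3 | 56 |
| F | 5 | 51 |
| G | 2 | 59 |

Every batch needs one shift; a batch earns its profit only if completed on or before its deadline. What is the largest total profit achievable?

265

Profit order: C=60 G=59 E=56 F=51 D=49 B=39 A=20
Assign: C→slot 2, G→slot 1, E→slot 3, F→slot 5, D skipped, B→slot 4, A skipped.
Slots: [1:G] [2:C] [3:E] [4:B] [5:F]
Profit = 59 + 60 + 56 + 39 + 51 = 265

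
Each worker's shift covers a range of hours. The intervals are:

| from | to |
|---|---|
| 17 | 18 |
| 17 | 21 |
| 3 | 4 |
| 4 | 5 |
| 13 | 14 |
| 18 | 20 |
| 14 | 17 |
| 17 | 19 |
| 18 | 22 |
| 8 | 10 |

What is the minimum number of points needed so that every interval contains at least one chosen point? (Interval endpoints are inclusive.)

Sorted: [3,4] [4,5] [8,10] [13,14] [14,17] [17,18] [17,19] [18,20] [17,21] [18,22]
{[3,4],[4,5]} hit by 4; {[8,10]} hit by 10; {[13,14],[14,17]} hit by 14; {[17,18],[17,19],[18,20],[17,21],[18,22]} hit by 18.
Points: 4, 10, 14, 18 (4 total).

4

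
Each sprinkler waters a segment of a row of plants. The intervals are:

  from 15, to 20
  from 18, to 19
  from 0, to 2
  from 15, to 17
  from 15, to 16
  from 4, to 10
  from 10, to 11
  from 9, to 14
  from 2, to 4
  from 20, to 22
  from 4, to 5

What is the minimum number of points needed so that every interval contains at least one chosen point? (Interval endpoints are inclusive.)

Process intervals by earliest right end; each time one isn't hit yet, stab at its right endpoint.
Sorted: [0,2] [2,4] [4,5] [4,10] [10,11] [9,14] [15,16] [15,17] [18,19] [15,20] [20,22]
{[0,2],[2,4]} hit by 2; {[4,5],[4,10]} hit by 5; {[10,11],[9,14]} hit by 11; {[15,16],[15,17]} hit by 16; {[18,19],[15,20]} hit by 19; {[20,22]} hit by 22.
Points: 2, 5, 11, 16, 19, 22 (6 total).

6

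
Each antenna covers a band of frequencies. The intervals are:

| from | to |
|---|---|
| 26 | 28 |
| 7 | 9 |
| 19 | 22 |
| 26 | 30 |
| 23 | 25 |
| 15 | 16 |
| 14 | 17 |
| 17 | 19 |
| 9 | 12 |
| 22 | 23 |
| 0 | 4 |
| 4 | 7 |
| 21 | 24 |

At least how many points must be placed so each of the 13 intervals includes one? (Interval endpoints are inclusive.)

By right end: [0,4]  [4,7]  [7,9]  [9,12]  [15,16]  [14,17]  [17,19]  [19,22]  [22,23]  [21,24]  [23,25]  [26,28]  [26,30]
[0,4] uncovered → point at 4; [7,9] uncovered → point at 9; [15,16] uncovered → point at 16; [17,19] uncovered → point at 19; [22,23] uncovered → point at 23; [26,28] uncovered → point at 28.
Points: 4, 9, 16, 19, 23, 28 (6 total).

6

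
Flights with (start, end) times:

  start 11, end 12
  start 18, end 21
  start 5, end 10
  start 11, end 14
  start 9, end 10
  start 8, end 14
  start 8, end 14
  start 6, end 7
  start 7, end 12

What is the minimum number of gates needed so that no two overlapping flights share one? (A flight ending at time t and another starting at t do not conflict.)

The answer is the maximum number of intervals overlapping at any instant.
Events (time:±→running): 5:+→1 6:+→2 7:-→1 7:+→2 8:+→3 8:+→4 9:+→5 … peak 5.

5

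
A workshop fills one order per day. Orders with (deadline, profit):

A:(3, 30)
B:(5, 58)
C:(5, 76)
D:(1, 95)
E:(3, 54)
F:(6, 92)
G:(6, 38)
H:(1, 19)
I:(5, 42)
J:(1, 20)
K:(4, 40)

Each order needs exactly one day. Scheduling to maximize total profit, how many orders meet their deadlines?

Take jobs in profit order; each goes to the latest open slot no later than its deadline.
Profit order: D=95 F=92 C=76 B=58 E=54 I=42 K=40 G=38 A=30 J=20 H=19
Assign: D→slot 1, F→slot 6, C→slot 5, B→slot 4, E→slot 3, I→slot 2, K skipped, G skipped, A skipped, J skipped, H skipped.
Slots: [1:D] [2:I] [3:E] [4:B] [5:C] [6:F]
6 of 11 scheduled.

6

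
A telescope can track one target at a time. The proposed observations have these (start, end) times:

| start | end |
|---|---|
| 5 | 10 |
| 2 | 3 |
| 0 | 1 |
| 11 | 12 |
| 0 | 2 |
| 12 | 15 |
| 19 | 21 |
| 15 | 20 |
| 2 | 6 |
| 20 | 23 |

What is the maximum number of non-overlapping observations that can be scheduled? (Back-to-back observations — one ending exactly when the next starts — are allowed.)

7

By end time: (0,1), (0,2), (2,3), (2,6), (5,10), (11,12), (12,15), (15,20), (19,21), (20,23).
Pick (0,1); next start ≥ 1 → (2,3); next start ≥ 3 → (5,10); next start ≥ 10 → (11,12); next start ≥ 12 → (12,15); next start ≥ 15 → (15,20); next start ≥ 20 → (20,23).
Selected 7 observations.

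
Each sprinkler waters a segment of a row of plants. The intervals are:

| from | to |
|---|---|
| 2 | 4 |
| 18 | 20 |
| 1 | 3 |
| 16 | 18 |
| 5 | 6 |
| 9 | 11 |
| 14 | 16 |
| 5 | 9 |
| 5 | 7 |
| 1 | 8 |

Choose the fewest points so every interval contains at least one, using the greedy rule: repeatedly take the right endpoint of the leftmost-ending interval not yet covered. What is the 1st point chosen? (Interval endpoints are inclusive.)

3

Sort by right endpoint; whenever an interval is uncovered, place a point at its right end.
Sorted: [1,3] [2,4] [5,6] [5,7] [1,8] [5,9] [9,11] [14,16] [16,18] [18,20]
{[1,3],[2,4]} hit by 3; {[5,6],[5,7],[1,8],[5,9]} hit by 6; {[9,11]} hit by 11; {[14,16],[16,18]} hit by 16; {[18,20]} hit by 20.
Points: 3, 6, 11, 16, 20 (5 total).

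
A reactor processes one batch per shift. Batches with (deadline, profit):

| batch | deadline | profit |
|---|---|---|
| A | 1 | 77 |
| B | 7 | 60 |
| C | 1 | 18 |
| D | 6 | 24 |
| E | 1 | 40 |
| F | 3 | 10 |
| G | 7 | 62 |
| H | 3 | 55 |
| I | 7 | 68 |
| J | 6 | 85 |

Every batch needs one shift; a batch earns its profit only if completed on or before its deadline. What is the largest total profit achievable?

431

Sort by profit descending; place each in the latest free slot ≤ its deadline.
Profit order: J=85 A=77 I=68 G=62 B=60 H=55 E=40 D=24 C=18 F=10
Assign: J→slot 6, A→slot 1, I→slot 7, G→slot 5, B→slot 4, H→slot 3, E skipped, D→slot 2, C skipped, F skipped.
Slots: [1:A] [2:D] [3:H] [4:B] [5:G] [6:J] [7:I]
Profit = 77 + 24 + 55 + 60 + 62 + 85 + 68 = 431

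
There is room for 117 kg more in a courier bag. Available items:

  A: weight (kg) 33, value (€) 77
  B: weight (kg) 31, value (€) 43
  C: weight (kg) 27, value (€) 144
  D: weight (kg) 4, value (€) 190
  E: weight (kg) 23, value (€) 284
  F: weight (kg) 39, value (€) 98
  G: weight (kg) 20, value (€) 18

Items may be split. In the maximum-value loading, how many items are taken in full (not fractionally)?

Ratios (sorted): D 47.50, E 12.35, C 5.33, F 2.51, A 2.33, B 1.39, G 0.90
take D (4 @ 190); take E (23 @ 284); take C (27 @ 144); take F (39 @ 98); take 24/33 of A → 56.00. Capacity used 117/117.
4 item(s) taken whole; one partial (take 24/33 of A).

4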